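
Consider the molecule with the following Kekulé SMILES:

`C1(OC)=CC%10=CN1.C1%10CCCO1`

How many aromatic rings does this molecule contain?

1

The SMILES encodes a five-membered ring of four carbons and one nitrogen bearing a hydrogen, with two C=C double bonds; a five-membered saturated ring of four carbons and one oxygen.
The 5-membered ring with one N–H is planar and fully conjugated; 2 ring double bonds (4 π electrons) plus a heteroatom lone pair (2) give 6 π electrons. Since 6 = 4n+2 (n=1), it is aromatic (pyrrole).
The 5-membered ring with one oxygen has only sp³ atoms, so it is not fully conjugated — not aromatic (tetrahydrofuran).
1 of the 2 rings is aromatic. Total: 1.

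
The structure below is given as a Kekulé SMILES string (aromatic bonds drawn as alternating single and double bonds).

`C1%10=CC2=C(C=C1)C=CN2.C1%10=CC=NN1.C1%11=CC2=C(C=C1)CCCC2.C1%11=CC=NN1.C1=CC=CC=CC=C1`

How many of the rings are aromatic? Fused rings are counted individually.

The SMILES encodes a six-membered carbon ring with three alternating C=C double bonds, fused to a five-membered ring containing one N–H nitrogen and two C=C double bonds; a five-membered ring with two adjacent nitrogens (one bearing H, one in a double bond) and two double bonds; a six-membered carbon ring with three alternating C=C double bonds, fused to a saturated six-membered carbon ring; a five-membered ring with two adjacent nitrogens (one bearing H, one in a double bond) and two double bonds; an eight-membered carbon ring with four alternating C=C double bonds.
The fused 6/5-membered bicyclic (with one N–H) is a single π system with 9 sp² atoms and 10 π electrons from ring double bonds plus a heteroatom lone pair. 10 = 4(2)+2, so the system is aromatic and both rings count as aromatic (indole).
The 5-membered ring with two adjacent nitrogens (one N–H, one =N–) is planar and fully conjugated; 2 ring double bonds (4 π electrons) plus a heteroatom lone pair (2) give 6 π electrons. Since 6 = 4n+2 (n=1), it is aromatic (pyrazole).
The 6-membered ring has a continuous p-orbital overlap around the ring; 3 ring double bonds give 6 π electrons. That satisfies 4n+2 with n=1, so it is aromatic (benzene ring).
The second 6-membered ring has four sp³ carbons, so it is not fully conjugated — not aromatic (cyclohexane ring).
The second 5-membered ring with two adjacent nitrogens (one N–H, one =N–) is fully conjugated (every ring atom contributes a p orbital); 2 ring double bonds (4 π electrons) plus a heteroatom lone pair (2) give 6 π electrons. 6 = 4(1)+2, so it is aromatic (pyrazole).
The 8-membered ring has only sp² ring atoms; a planar conformation would have a fully conjugated π system of 8 electrons. But 8 = 4(2), which is 4n not 4n+2, so it is not aromatic (cyclooctatetraene) — cyclooctatetraene distorts into a non-planar tub to avoid antiaromaticity.
5 of the 7 rings are aromatic. Total: 5.

5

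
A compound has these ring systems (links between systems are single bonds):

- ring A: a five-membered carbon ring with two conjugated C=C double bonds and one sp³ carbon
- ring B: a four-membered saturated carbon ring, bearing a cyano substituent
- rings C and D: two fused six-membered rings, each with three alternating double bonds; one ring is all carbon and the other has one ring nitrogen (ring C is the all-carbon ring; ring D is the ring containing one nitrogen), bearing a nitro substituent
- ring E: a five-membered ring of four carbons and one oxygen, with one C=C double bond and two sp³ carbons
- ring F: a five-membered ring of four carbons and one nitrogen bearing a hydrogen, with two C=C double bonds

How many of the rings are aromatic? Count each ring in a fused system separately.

3

Ring A has one sp³ carbon, so it is not fully conjugated — not aromatic (cyclopentadiene).
Ring B has only sp³ atoms, so it is not fully conjugated — not aromatic (cyclobutane).
Rings C and D form a fused bicyclic system (with one nitrogen) with 10 sp² atoms and 10 π electrons from ring double bonds. 10 = 4(2)+2, so the system is aromatic and both rings count as aromatic (quinoline).
Ring E has two sp³ carbons, so it is not fully conjugated — not aromatic (2,3-dihydrofuran).
Ring F is planar and fully conjugated; 2 ring double bonds (4 π electrons) plus a heteroatom lone pair (2) give 6 π electrons. That satisfies 4n+2 with n=1, so ring F is aromatic (pyrrole).
Aromatic: C, D, F. Total: 3.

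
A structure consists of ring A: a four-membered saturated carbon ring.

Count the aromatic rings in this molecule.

Ring A has only sp³ atoms, so it is not fully conjugated — not aromatic (cyclobutane).

0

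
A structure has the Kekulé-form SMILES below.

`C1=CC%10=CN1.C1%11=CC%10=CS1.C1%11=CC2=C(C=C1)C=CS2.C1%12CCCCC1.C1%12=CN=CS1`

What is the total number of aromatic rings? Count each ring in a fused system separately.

The SMILES encodes a five-membered ring of four carbons and one nitrogen bearing a hydrogen, with two C=C double bonds; a five-membered ring of four carbons and one sulfur, with two C=C double bonds; a six-membered carbon ring with three alternating C=C double bonds, fused to a five-membered ring containing one sulfur and two C=C double bonds; a six-membered saturated carbon ring; a five-membered ring with a sulfur at position 1 and a nitrogen at position 3 (in a C=N bond), with two double bonds.
The 5-membered ring with one N–H is planar and fully conjugated; 2 ring double bonds (4 π electrons) plus a heteroatom lone pair (2) give 6 π electrons. Since 6 = 4n+2 (n=1), it is aromatic (pyrrole).
The 5-membered ring with one sulfur is fully conjugated (every ring atom contributes a p orbital); 2 ring double bonds (4 π electrons) plus a heteroatom lone pair (2) give 6 π electrons. Since 6 = 4n+2 (n=1), it is aromatic (thiophene).
The fused 6/5-membered bicyclic (with one sulfur) is a single π system with 9 sp² atoms and 10 π electrons from ring double bonds plus a heteroatom lone pair. 10 = 4(2)+2, so the system is aromatic and both rings count as aromatic (benzothiophene).
The 6-membered ring has only sp³ atoms, so it is not fully conjugated — not aromatic (cyclohexane).
The 5-membered ring with one sulfur and one =N– has a continuous p-orbital overlap around the ring; 2 ring double bonds (4 π electrons) plus a heteroatom lone pair (2) give 6 π electrons. That satisfies 4n+2 with n=1, so it is aromatic (thiazole).
5 of the 6 rings are aromatic. Total: 5.

5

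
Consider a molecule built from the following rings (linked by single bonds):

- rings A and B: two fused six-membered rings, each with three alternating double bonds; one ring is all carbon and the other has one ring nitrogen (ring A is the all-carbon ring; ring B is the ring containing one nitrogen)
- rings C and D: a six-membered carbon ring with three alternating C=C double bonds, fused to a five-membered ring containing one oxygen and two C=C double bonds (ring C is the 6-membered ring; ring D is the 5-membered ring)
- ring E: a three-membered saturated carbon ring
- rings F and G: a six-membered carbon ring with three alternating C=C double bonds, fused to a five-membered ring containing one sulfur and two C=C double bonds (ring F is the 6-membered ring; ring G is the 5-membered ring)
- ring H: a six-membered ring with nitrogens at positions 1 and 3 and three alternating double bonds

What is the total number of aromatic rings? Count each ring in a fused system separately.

Rings A and B form a fused bicyclic system (with one nitrogen) with 10 sp² atoms and 10 π electrons from ring double bonds. 10 = 4(2)+2, so the system is aromatic and both rings count as aromatic (quinoline).
Rings C and D form a fused bicyclic system (with one oxygen) with 9 sp² atoms and 10 π electrons from ring double bonds plus a heteroatom lone pair. 10 = 4(2)+2, so the system is aromatic and both rings count as aromatic (benzofuran).
Ring E has only sp³ atoms, so it is not fully conjugated — not aromatic (cyclopropane).
Rings F and G form a fused bicyclic system (with one sulfur) with 9 sp² atoms and 10 π electrons from ring double bonds plus a heteroatom lone pair. 10 = 4(2)+2, so the system is aromatic and both rings count as aromatic (benzothiophene).
Ring H is planar and fully conjugated; 3 ring double bonds give 6 π electrons. 6 = 4(1)+2, so ring H is aromatic (pyrimidine).
Aromatic: A, B, C, D, F, G, H. Total: 7.

7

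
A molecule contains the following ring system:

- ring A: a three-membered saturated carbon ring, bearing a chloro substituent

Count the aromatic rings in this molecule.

Ring A has only sp³ atoms, so it is not fully conjugated — not aromatic (cyclopropane).

0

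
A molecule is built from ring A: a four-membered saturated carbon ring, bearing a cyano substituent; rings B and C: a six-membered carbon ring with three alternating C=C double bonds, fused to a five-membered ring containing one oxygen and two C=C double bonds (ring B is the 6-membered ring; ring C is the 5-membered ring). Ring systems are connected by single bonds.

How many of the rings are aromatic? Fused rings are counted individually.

Ring A has only sp³ atoms, so it is not fully conjugated — not aromatic (cyclobutane).
Rings B and C form a fused bicyclic system (with one oxygen) with 9 sp² atoms and 10 π electrons from ring double bonds plus a heteroatom lone pair. 10 = 4(2)+2, so the system is aromatic and both rings count as aromatic (benzofuran).
Aromatic: B, C. Total: 2.

2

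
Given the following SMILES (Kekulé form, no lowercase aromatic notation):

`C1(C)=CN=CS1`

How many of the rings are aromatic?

1

The SMILES encodes a five-membered ring with a sulfur at position 1 and a nitrogen at position 3 (in a C=N bond), with two double bonds.
The 5-membered ring with one sulfur and one =N– has a continuous p-orbital overlap around the ring; 2 ring double bonds (4 π electrons) plus a heteroatom lone pair (2) give 6 π electrons. That satisfies 4n+2 with n=1, so it is aromatic (thiazole).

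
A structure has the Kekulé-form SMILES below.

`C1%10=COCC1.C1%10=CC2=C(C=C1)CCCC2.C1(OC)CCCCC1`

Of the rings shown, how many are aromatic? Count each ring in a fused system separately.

1

The SMILES encodes a five-membered ring of four carbons and one oxygen, with one C=C double bond and two sp³ carbons; a six-membered carbon ring with three alternating C=C double bonds, fused to a saturated six-membered carbon ring; a six-membered saturated carbon ring.
The 5-membered ring with one oxygen has two sp³ carbons, so it is not fully conjugated — not aromatic (2,3-dihydrofuran).
The 6-membered ring has a continuous p-orbital overlap around the ring; 3 ring double bonds give 6 π electrons. Since 6 = 4n+2 (n=1), it is aromatic (benzene ring).
The second 6-membered ring has four sp³ carbons, so it is not fully conjugated — not aromatic (cyclohexane ring).
The third 6-membered ring has only sp³ atoms, so it is not fully conjugated — not aromatic (cyclohexane).
1 of the 4 rings is aromatic. Total: 1.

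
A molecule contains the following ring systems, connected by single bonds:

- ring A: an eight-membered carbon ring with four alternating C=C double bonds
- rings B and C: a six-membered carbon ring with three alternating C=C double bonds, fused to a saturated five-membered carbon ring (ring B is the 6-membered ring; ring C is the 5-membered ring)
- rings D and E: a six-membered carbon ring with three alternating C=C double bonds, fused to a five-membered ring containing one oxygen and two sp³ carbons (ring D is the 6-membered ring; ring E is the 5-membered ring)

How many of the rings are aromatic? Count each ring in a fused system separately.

2

Ring A has only sp² ring atoms; a planar conformation would have a fully conjugated π system of 8 electrons. But 8 = 4(2), which is 4n not 4n+2, so ring A is not aromatic (cyclooctatetraene) — cyclooctatetraene distorts into a non-planar tub to avoid antiaromaticity.
Ring B is planar and fully conjugated; 3 ring double bonds give 6 π electrons. Since 6 = 4n+2 (n=1), ring B is aromatic (benzene ring).
Ring C has three sp³ carbons, so it is not fully conjugated — not aromatic (cyclopentane ring).
Ring D has a continuous p-orbital overlap around the ring; 3 ring double bonds give 6 π electrons. That satisfies 4n+2 with n=1, so ring D is aromatic (benzene ring).
Ring E has two sp³ carbons, so it is not fully conjugated — not aromatic (oxolane ring).
Aromatic: B, D. Total: 2.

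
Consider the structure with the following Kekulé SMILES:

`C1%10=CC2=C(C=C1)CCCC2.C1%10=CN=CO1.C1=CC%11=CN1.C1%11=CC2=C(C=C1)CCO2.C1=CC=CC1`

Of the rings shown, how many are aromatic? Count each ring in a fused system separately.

The SMILES encodes a six-membered carbon ring with three alternating C=C double bonds, fused to a saturated six-membered carbon ring; a five-membered ring with an oxygen at position 1 and a nitrogen at position 3 (in a C=N bond), with two double bonds; a five-membered ring of four carbons and one nitrogen bearing a hydrogen, with two C=C double bonds; a six-membered carbon ring with three alternating C=C double bonds, fused to a five-membered ring containing one oxygen and two sp³ carbons; a five-membered carbon ring with two conjugated C=C double bonds and one sp³ carbon.
The 6-membered ring is fully conjugated (every ring atom contributes a p orbital); 3 ring double bonds give 6 π electrons. Since 6 = 4n+2 (n=1), it is aromatic (benzene ring).
The second 6-membered ring has four sp³ carbons, so it is not fully conjugated — not aromatic (cyclohexane ring).
The 5-membered ring with one oxygen and one =N– is fully conjugated (every ring atom contributes a p orbital); 2 ring double bonds (4 π electrons) plus a heteroatom lone pair (2) give 6 π electrons. 6 = 4(1)+2, so it is aromatic (oxazole).
The 5-membered ring with one N–H is planar and fully conjugated; 2 ring double bonds (4 π electrons) plus a heteroatom lone pair (2) give 6 π electrons. 6 = 4(1)+2, so it is aromatic (pyrrole).
The third 6-membered ring is fully conjugated (every ring atom contributes a p orbital); 3 ring double bonds give 6 π electrons. That satisfies 4n+2 with n=1, so it is aromatic (benzene ring).
The 5-membered ring with one oxygen has two sp³ carbons, so it is not fully conjugated — not aromatic (oxolane ring).
The 5-membered ring has one sp³ carbon, so it is not fully conjugated — not aromatic (cyclopentadiene).
4 of the 7 rings are aromatic. Total: 4.

4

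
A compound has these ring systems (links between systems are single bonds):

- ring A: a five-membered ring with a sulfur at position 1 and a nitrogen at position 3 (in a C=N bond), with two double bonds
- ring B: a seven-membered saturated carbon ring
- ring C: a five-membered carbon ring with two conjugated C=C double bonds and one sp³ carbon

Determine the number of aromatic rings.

Ring A is fully conjugated (every ring atom contributes a p orbital); 2 ring double bonds (4 π electrons) plus a heteroatom lone pair (2) give 6 π electrons. That satisfies 4n+2 with n=1, so ring A is aromatic (thiazole).
Ring B has only sp³ atoms, so it is not fully conjugated — not aromatic (cycloheptane).
Ring C has one sp³ carbon, so it is not fully conjugated — not aromatic (cyclopentadiene).
Aromatic: A. Total: 1.

1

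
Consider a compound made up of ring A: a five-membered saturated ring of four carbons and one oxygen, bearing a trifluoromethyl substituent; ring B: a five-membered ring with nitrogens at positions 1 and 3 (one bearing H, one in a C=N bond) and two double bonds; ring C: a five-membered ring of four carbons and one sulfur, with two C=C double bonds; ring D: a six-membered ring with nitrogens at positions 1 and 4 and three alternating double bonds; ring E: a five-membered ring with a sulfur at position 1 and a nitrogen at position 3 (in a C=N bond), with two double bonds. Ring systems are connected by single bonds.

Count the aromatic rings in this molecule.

4

Ring A has only sp³ atoms, so it is not fully conjugated — not aromatic (tetrahydrofuran).
Ring B is planar and fully conjugated; 2 ring double bonds (4 π electrons) plus a heteroatom lone pair (2) give 6 π electrons. Since 6 = 4n+2 (n=1), ring B is aromatic (imidazole).
Ring C is fully conjugated (every ring atom contributes a p orbital); 2 ring double bonds (4 π electrons) plus a heteroatom lone pair (2) give 6 π electrons. That satisfies 4n+2 with n=1, so ring C is aromatic (thiophene).
Ring D is fully conjugated (every ring atom contributes a p orbital); 3 ring double bonds give 6 π electrons. Since 6 = 4n+2 (n=1), ring D is aromatic (pyrazine).
Ring E is planar and fully conjugated; 2 ring double bonds (4 π electrons) plus a heteroatom lone pair (2) give 6 π electrons. 6 = 4(1)+2, so ring E is aromatic (thiazole).
Aromatic: B, C, D, E. Total: 4.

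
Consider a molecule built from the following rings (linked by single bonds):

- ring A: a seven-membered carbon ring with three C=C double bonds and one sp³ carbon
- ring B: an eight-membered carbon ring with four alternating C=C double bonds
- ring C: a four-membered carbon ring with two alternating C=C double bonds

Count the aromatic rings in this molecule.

0

Ring A has one sp³ carbon, so it is not fully conjugated — not aromatic (cycloheptatriene).
Ring B has only sp² ring atoms; a planar conformation would have a fully conjugated π system of 8 electrons. But 8 = 4(2), which is 4n not 4n+2, so ring B is not aromatic (cyclooctatetraene) — cyclooctatetraene distorts into a non-planar tub to avoid antiaromaticity.
Ring C has only sp² ring atoms; a planar conformation would have a fully conjugated π system of 4 electrons. But 4 = 4(1), which is 4n not 4n+2, so ring C is not aromatic (cyclobutadiene) — cyclobutadiene is antiaromatic and distorts to a rectangle.
No ring is aromatic. Total: 0.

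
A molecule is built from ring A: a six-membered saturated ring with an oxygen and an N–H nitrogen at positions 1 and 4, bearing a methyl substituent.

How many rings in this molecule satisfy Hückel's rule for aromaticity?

0

Ring A has only sp³ atoms, so it is not fully conjugated — not aromatic (morpholine).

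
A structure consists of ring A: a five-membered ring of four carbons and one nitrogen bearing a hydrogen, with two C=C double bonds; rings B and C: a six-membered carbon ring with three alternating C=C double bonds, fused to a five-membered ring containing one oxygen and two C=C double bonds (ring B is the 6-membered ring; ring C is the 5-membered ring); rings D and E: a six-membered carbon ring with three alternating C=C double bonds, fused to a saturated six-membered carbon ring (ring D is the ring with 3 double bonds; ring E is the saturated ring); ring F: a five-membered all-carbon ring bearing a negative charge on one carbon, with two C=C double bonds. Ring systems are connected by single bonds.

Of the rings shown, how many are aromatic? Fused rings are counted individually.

5

Ring A is planar and fully conjugated; 2 ring double bonds (4 π electrons) plus a heteroatom lone pair (2) give 6 π electrons. 6 = 4(1)+2, so ring A is aromatic (pyrrole).
Rings B and C form a fused bicyclic system (with one oxygen) with 9 sp² atoms and 10 π electrons from ring double bonds plus a heteroatom lone pair. 10 = 4(2)+2, so the system is aromatic and both rings count as aromatic (benzofuran).
Ring D has a continuous p-orbital overlap around the ring; 3 ring double bonds give 6 π electrons. Since 6 = 4n+2 (n=1), ring D is aromatic (benzene ring).
Ring E has four sp³ carbons, so it is not fully conjugated — not aromatic (cyclohexane ring).
Ring F is planar and fully conjugated; 2 ring double bonds (4 π electrons) plus the carbanion lone pair (2) give 6 π electrons. 6 = 4(1)+2, so ring F is aromatic (cyclopentadienyl anion).
Aromatic: A, B, C, D, F. Total: 5.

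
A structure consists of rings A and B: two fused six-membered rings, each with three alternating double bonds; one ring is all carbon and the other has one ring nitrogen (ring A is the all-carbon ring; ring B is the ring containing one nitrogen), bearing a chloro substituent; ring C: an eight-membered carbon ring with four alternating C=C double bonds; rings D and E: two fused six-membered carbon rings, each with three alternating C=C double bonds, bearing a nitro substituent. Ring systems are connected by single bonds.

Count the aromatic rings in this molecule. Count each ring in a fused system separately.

Rings A and B form a fused bicyclic system (with one nitrogen) with 10 sp² atoms and 10 π electrons from ring double bonds. 10 = 4(2)+2, so the system is aromatic and both rings count as aromatic (quinoline).
Ring C has only sp² ring atoms; a planar conformation would have a fully conjugated π system of 8 electrons. But 8 = 4(2), which is 4n not 4n+2, so ring C is not aromatic (cyclooctatetraene) — cyclooctatetraene distorts into a non-planar tub to avoid antiaromaticity.
Rings D and E form a fused bicyclic system with 10 sp² atoms and 10 π electrons from ring double bonds. 10 = 4(2)+2, so the system is aromatic and both rings count as aromatic (naphthalene).
Aromatic: A, B, D, E. Total: 4.

4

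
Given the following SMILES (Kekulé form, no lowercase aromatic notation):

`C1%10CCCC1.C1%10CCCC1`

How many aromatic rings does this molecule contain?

The SMILES encodes a five-membered saturated carbon ring; a five-membered saturated carbon ring.
The 5-membered ring has only sp³ atoms, so it is not fully conjugated — not aromatic (cyclopentane).
The second 5-membered ring has only sp³ atoms, so it is not fully conjugated — not aromatic (cyclopentane).
None of the rings are aromatic. Total: 0.

0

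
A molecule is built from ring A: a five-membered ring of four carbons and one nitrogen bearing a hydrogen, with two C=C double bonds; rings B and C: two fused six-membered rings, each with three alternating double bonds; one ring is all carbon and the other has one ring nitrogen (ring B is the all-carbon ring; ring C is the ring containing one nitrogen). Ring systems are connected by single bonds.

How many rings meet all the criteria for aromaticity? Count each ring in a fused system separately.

3

Ring A is planar and fully conjugated; 2 ring double bonds (4 π electrons) plus a heteroatom lone pair (2) give 6 π electrons. Since 6 = 4n+2 (n=1), ring A is aromatic (pyrrole).
Rings B and C form a fused bicyclic system (with one nitrogen) with 10 sp² atoms and 10 π electrons from ring double bonds. 10 = 4(2)+2, so the system is aromatic and both rings count as aromatic (quinoline).
Aromatic: A, B, C. Total: 3.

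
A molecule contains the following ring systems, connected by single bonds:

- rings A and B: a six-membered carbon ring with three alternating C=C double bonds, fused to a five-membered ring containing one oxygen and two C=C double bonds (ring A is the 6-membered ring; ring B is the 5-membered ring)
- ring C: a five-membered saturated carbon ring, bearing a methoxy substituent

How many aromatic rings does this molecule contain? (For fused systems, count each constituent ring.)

Rings A and B form a fused bicyclic system (with one oxygen) with 9 sp² atoms and 10 π electrons from ring double bonds plus a heteroatom lone pair. 10 = 4(2)+2, so the system is aromatic and both rings count as aromatic (benzofuran).
Ring C has only sp³ atoms, so it is not fully conjugated — not aromatic (cyclopentane).
Aromatic: A, B. Total: 2.

2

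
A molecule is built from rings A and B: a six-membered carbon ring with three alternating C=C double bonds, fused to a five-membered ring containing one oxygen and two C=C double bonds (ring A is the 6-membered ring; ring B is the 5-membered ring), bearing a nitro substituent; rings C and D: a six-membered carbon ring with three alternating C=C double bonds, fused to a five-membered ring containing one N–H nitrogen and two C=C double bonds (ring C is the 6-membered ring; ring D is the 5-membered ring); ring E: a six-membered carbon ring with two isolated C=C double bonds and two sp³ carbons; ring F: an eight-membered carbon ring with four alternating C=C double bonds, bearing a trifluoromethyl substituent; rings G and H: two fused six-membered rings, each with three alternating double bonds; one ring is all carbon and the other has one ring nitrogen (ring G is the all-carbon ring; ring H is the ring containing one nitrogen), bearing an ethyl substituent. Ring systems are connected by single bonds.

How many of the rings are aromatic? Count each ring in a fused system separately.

6

Rings A and B form a fused bicyclic system (with one oxygen) with 9 sp² atoms and 10 π electrons from ring double bonds plus a heteroatom lone pair. 10 = 4(2)+2, so the system is aromatic and both rings count as aromatic (benzofuran).
Rings C and D form a fused bicyclic system (with one N–H) with 9 sp² atoms and 10 π electrons from ring double bonds plus a heteroatom lone pair. 10 = 4(2)+2, so the system is aromatic and both rings count as aromatic (indole).
Ring E has two sp³ carbons, so it is not fully conjugated — not aromatic (1,4-cyclohexadiene).
Ring F has only sp² ring atoms; a planar conformation would have a fully conjugated π system of 8 electrons. But 8 = 4(2), which is 4n not 4n+2, so ring F is not aromatic (cyclooctatetraene) — cyclooctatetraene distorts into a non-planar tub to avoid antiaromaticity.
Rings G and H form a fused bicyclic system (with one nitrogen) with 10 sp² atoms and 10 π electrons from ring double bonds. 10 = 4(2)+2, so the system is aromatic and both rings count as aromatic (quinoline).
Aromatic: A, B, C, D, G, H. Total: 6.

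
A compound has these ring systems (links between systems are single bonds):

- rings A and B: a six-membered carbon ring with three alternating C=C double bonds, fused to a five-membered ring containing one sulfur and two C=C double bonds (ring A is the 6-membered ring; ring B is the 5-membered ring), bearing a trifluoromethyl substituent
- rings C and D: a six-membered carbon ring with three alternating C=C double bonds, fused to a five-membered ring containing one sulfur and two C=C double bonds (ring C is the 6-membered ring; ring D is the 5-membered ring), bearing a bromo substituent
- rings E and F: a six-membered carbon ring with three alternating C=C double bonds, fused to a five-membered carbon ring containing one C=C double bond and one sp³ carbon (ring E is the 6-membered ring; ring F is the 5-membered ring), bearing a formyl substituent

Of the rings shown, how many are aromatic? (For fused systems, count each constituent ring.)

5

Rings A and B form a fused bicyclic system (with one sulfur) with 9 sp² atoms and 10 π electrons from ring double bonds plus a heteroatom lone pair. 10 = 4(2)+2, so the system is aromatic and both rings count as aromatic (benzothiophene).
Rings C and D form a fused bicyclic system (with one sulfur) with 9 sp² atoms and 10 π electrons from ring double bonds plus a heteroatom lone pair. 10 = 4(2)+2, so the system is aromatic and both rings count as aromatic (benzothiophene).
Ring E has a continuous p-orbital overlap around the ring; 3 ring double bonds give 6 π electrons. That satisfies 4n+2 with n=1, so ring E is aromatic (benzene ring).
Ring F has one sp³ carbon, so it is not fully conjugated — not aromatic (cyclopentene ring).
Aromatic: A, B, C, D, E. Total: 5.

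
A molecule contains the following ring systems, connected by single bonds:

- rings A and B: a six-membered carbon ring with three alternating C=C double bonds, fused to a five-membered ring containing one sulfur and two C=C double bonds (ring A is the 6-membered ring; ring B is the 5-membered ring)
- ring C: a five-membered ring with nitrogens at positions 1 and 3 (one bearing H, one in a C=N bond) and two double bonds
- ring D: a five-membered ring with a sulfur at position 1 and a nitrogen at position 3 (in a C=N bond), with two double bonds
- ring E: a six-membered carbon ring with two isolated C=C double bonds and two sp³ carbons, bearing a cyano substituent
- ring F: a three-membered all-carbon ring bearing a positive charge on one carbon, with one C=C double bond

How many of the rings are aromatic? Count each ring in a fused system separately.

Rings A and B form a fused bicyclic system (with one sulfur) with 9 sp² atoms and 10 π electrons from ring double bonds plus a heteroatom lone pair. 10 = 4(2)+2, so the system is aromatic and both rings count as aromatic (benzothiophene).
Ring C is planar and fully conjugated; 2 ring double bonds (4 π electrons) plus a heteroatom lone pair (2) give 6 π electrons. Since 6 = 4n+2 (n=1), ring C is aromatic (imidazole).
Ring D is planar and fully conjugated; 2 ring double bonds (4 π electrons) plus a heteroatom lone pair (2) give 6 π electrons. That satisfies 4n+2 with n=1, so ring D is aromatic (thiazole).
Ring E has two sp³ carbons, so it is not fully conjugated — not aromatic (1,4-cyclohexadiene).
Ring F is planar and fully conjugated; 1 ring double bond (2 π electrons) plus the carbocation's empty p orbital (0, but keeps the ring conjugated) give 2 π electrons. That satisfies 4n+2 with n=0, so ring F is aromatic (cyclopropenyl cation).
Aromatic: A, B, C, D, F. Total: 5.

5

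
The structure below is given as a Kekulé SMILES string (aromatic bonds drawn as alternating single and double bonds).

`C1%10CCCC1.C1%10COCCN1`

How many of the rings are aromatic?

The SMILES encodes a five-membered saturated carbon ring; a six-membered saturated ring with an oxygen and an N–H nitrogen at positions 1 and 4.
The 5-membered ring has only sp³ atoms, so it is not fully conjugated — not aromatic (cyclopentane).
The 6-membered ring with one oxygen and one N–H (1,4) has only sp³ atoms, so it is not fully conjugated — not aromatic (morpholine).
None of the rings are aromatic. Total: 0.

0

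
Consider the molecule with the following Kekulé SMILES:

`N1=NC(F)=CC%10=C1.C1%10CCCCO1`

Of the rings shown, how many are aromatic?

The SMILES encodes a six-membered ring with two adjacent nitrogens and three alternating double bonds; a six-membered saturated ring of five carbons and one oxygen.
The 6-membered ring with two nitrogens (1,2) has a continuous p-orbital overlap around the ring; 3 ring double bonds give 6 π electrons. That satisfies 4n+2 with n=1, so it is aromatic (pyridazine).
The 6-membered ring with one oxygen has only sp³ atoms, so it is not fully conjugated — not aromatic (tetrahydropyran).
1 of the 2 rings is aromatic. Total: 1.

1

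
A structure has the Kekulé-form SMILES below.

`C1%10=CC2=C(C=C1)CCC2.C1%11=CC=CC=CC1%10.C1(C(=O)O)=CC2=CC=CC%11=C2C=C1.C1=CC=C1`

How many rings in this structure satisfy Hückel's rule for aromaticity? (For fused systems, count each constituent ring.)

The SMILES encodes a six-membered carbon ring with three alternating C=C double bonds, fused to a saturated five-membered carbon ring; a seven-membered carbon ring with three C=C double bonds and one sp³ carbon; two fused six-membered carbon rings, each with three alternating C=C double bonds; a four-membered carbon ring with two alternating C=C double bonds.
The 6-membered ring has a continuous p-orbital overlap around the ring; 3 ring double bonds give 6 π electrons. Since 6 = 4n+2 (n=1), it is aromatic (benzene ring).
The 5-membered ring has three sp³ carbons, so it is not fully conjugated — not aromatic (cyclopentane ring).
The 7-membered ring has one sp³ carbon, so it is not fully conjugated — not aromatic (cycloheptatriene).
The fused 6/6-membered bicyclic is a single π system with 10 sp² atoms and 10 π electrons from ring double bonds. 10 = 4(2)+2, so the system is aromatic and both rings count as aromatic (naphthalene).
The 4-membered ring has only sp² ring atoms; a planar conformation would have a fully conjugated π system of 4 electrons. But 4 = 4(1), which is 4n not 4n+2, so it is not aromatic (cyclobutadiene) — cyclobutadiene is antiaromatic and distorts to a rectangle.
3 of the 6 rings are aromatic. Total: 3.

3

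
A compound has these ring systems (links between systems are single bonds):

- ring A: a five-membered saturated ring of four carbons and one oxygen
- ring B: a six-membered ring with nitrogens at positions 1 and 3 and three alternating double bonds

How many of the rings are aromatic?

1

Ring A has only sp³ atoms, so it is not fully conjugated — not aromatic (tetrahydrofuran).
Ring B is planar and fully conjugated; 3 ring double bonds give 6 π electrons. 6 = 4(1)+2, so ring B is aromatic (pyrimidine).
Aromatic: B. Total: 1.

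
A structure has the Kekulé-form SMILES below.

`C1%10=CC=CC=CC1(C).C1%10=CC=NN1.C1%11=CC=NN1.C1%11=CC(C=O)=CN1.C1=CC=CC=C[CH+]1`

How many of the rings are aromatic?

The SMILES encodes a seven-membered carbon ring with three C=C double bonds and one sp³ carbon; a five-membered ring with two adjacent nitrogens (one bearing H, one in a double bond) and two double bonds; a five-membered ring with two adjacent nitrogens (one bearing H, one in a double bond) and two double bonds; a five-membered ring of four carbons and one nitrogen bearing a hydrogen, with two C=C double bonds; a seven-membered all-carbon ring bearing a positive charge on one carbon, with three C=C double bonds.
The 7-membered ring has one sp³ carbon, so it is not fully conjugated — not aromatic (cycloheptatriene).
The 5-membered ring with two adjacent nitrogens (one N–H, one =N–) is planar and fully conjugated; 2 ring double bonds (4 π electrons) plus a heteroatom lone pair (2) give 6 π electrons. 6 = 4(1)+2, so it is aromatic (pyrazole).
The second 5-membered ring with two adjacent nitrogens (one N–H, one =N–) is fully conjugated (every ring atom contributes a p orbital); 2 ring double bonds (4 π electrons) plus a heteroatom lone pair (2) give 6 π electrons. That satisfies 4n+2 with n=1, so it is aromatic (pyrazole).
The 5-membered ring with one N–H is fully conjugated (every ring atom contributes a p orbital); 2 ring double bonds (4 π electrons) plus a heteroatom lone pair (2) give 6 π electrons. That satisfies 4n+2 with n=1, so it is aromatic (pyrrole).
The second 7-membered ring is planar and fully conjugated; 3 ring double bonds (6 π electrons) plus the carbocation's empty p orbital (0, but keeps the ring conjugated) give 6 π electrons. Since 6 = 4n+2 (n=1), it is aromatic (tropylium cation).
4 of the 5 rings are aromatic. Total: 4.

4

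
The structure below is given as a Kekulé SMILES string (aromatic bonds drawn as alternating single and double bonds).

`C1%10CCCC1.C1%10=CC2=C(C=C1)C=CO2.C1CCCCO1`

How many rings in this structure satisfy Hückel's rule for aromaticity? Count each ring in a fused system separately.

The SMILES encodes a five-membered saturated carbon ring; a six-membered carbon ring with three alternating C=C double bonds, fused to a five-membered ring containing one oxygen and two C=C double bonds; a six-membered saturated ring of five carbons and one oxygen.
The 5-membered ring has only sp³ atoms, so it is not fully conjugated — not aromatic (cyclopentane).
The fused 6/5-membered bicyclic (with one oxygen) is a single π system with 9 sp² atoms and 10 π electrons from ring double bonds plus a heteroatom lone pair. 10 = 4(2)+2, so the system is aromatic and both rings count as aromatic (benzofuran).
The 6-membered ring with one oxygen has only sp³ atoms, so it is not fully conjugated — not aromatic (tetrahydropyran).
2 of the 4 rings are aromatic. Total: 2.

2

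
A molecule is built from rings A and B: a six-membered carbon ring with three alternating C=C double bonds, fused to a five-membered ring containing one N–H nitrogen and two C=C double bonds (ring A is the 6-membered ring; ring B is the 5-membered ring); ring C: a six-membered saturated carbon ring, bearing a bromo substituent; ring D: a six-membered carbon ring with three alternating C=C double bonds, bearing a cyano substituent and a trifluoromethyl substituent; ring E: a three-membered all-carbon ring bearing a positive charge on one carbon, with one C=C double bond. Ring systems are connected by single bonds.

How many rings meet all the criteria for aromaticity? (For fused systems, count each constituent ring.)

4

Rings A and B form a fused bicyclic system (with one N–H) with 9 sp² atoms and 10 π electrons from ring double bonds plus a heteroatom lone pair. 10 = 4(2)+2, so the system is aromatic and both rings count as aromatic (indole).
Ring C has only sp³ atoms, so it is not fully conjugated — not aromatic (cyclohexane).
Ring D is fully conjugated (every ring atom contributes a p orbital); 3 ring double bonds give 6 π electrons. Since 6 = 4n+2 (n=1), ring D is aromatic (benzene).
Ring E is planar and fully conjugated; 1 ring double bond (2 π electrons) plus the carbocation's empty p orbital (0, but keeps the ring conjugated) give 2 π electrons. 2 = 4(0)+2, so ring E is aromatic (cyclopropenyl cation).
Aromatic: A, B, D, E. Total: 4.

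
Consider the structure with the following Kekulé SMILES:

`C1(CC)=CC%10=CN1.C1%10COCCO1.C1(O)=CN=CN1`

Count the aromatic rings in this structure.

2

The SMILES encodes a five-membered ring of four carbons and one nitrogen bearing a hydrogen, with two C=C double bonds; a six-membered saturated ring with oxygens at positions 1 and 4; a five-membered ring with nitrogens at positions 1 and 3 (one bearing H, one in a C=N bond) and two double bonds.
The 5-membered ring with one N–H is fully conjugated (every ring atom contributes a p orbital); 2 ring double bonds (4 π electrons) plus a heteroatom lone pair (2) give 6 π electrons. 6 = 4(1)+2, so it is aromatic (pyrrole).
The 6-membered ring with two oxygens (1,4) has only sp³ atoms, so it is not fully conjugated — not aromatic (1,4-dioxane).
The 5-membered ring with two nitrogens (one N–H, one =N–) is planar and fully conjugated; 2 ring double bonds (4 π electrons) plus a heteroatom lone pair (2) give 6 π electrons. Since 6 = 4n+2 (n=1), it is aromatic (imidazole).
2 of the 3 rings are aromatic. Total: 2.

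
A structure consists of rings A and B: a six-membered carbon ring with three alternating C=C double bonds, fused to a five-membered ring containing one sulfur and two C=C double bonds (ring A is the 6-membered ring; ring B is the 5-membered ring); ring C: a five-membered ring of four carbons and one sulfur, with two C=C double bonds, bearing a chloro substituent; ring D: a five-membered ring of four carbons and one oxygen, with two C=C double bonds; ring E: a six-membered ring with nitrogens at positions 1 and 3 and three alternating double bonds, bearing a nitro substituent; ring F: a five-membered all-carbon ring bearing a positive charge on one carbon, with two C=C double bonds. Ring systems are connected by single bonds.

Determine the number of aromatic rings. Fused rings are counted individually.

Rings A and B form a fused bicyclic system (with one sulfur) with 9 sp² atoms and 10 π electrons from ring double bonds plus a heteroatom lone pair. 10 = 4(2)+2, so the system is aromatic and both rings count as aromatic (benzothiophene).
Ring C has a continuous p-orbital overlap around the ring; 2 ring double bonds (4 π electrons) plus a heteroatom lone pair (2) give 6 π electrons. 6 = 4(1)+2, so ring C is aromatic (thiophene).
Ring D has a continuous p-orbital overlap around the ring; 2 ring double bonds (4 π electrons) plus a heteroatom lone pair (2) give 6 π electrons. 6 = 4(1)+2, so ring D is aromatic (furan).
Ring E is fully conjugated (every ring atom contributes a p orbital); 3 ring double bonds give 6 π electrons. That satisfies 4n+2 with n=1, so ring E is aromatic (pyrimidine).
Ring F has only sp² ring atoms; a planar conformation would have a fully conjugated π system of 4 electrons. But 4 = 4(1), which is 4n not 4n+2, so ring F is not aromatic (cyclopentadienyl cation).
Aromatic: A, B, C, D, E. Total: 5.

5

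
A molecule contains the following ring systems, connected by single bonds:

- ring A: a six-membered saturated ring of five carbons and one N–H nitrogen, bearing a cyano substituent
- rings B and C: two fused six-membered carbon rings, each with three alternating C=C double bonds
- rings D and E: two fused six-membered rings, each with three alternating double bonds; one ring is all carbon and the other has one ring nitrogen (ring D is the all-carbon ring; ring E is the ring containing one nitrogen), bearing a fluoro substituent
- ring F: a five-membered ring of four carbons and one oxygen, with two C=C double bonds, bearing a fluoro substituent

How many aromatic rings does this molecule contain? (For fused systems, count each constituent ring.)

5

Ring A has only sp³ atoms, so it is not fully conjugated — not aromatic (piperidine).
Rings B and C form a fused bicyclic system with 10 sp² atoms and 10 π electrons from ring double bonds. 10 = 4(2)+2, so the system is aromatic and both rings count as aromatic (naphthalene).
Rings D and E form a fused bicyclic system (with one nitrogen) with 10 sp² atoms and 10 π electrons from ring double bonds. 10 = 4(2)+2, so the system is aromatic and both rings count as aromatic (quinoline).
Ring F has a continuous p-orbital overlap around the ring; 2 ring double bonds (4 π electrons) plus a heteroatom lone pair (2) give 6 π electrons. 6 = 4(1)+2, so ring F is aromatic (furan).
Aromatic: B, C, D, E, F. Total: 5.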